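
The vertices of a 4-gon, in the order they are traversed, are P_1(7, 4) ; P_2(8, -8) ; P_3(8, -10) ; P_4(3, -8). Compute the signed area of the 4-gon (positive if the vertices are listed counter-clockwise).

Σ = (-88) + (-16) + (-34) + (68) = -70
Signed area = Σ/2 = -35 (negative ⇒ clockwise traversal).

-35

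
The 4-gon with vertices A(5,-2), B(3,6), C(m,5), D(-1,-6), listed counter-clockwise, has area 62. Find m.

Write out the shoelace sum; only the two edges meeting at C involve m:
2·Area = [(3·5 − m·6) + (m·(-6) − (-1)·5)] + 68
       = -12·m + 88 = 124
⇒ m = -3.

-3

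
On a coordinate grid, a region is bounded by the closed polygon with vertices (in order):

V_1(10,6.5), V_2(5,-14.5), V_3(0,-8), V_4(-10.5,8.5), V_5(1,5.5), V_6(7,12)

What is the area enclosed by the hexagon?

Apply Gauss's area formula: 2A = Σ (x_i·y_{i+1} − x_{i+1}·y_i), indices taken mod 6.
V_1→V_2: (10)(-14.5) − (5)(6.5) = -177.5
V_2→V_3: (5)(-8) − (0)(-14.5) = -40
V_3→V_4: (0)(8.5) − (-10.5)(-8) = -84
V_4→V_5: (-10.5)(5.5) − (1)(8.5) = -66.25
V_5→V_6: (1)(12) − (7)(5.5) = -26.5
V_6→V_1: (7)(6.5) − (10)(12) = -74.5
Σ = -468.75
Area = |Σ|/2 = 234.375.

234.375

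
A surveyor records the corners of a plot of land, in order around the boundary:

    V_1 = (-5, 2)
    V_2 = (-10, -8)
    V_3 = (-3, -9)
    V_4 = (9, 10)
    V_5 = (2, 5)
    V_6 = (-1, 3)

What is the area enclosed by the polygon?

Cross-terms: 60, 66, 51, 25, 11, 13  ⇒  Σ = 226
Area = |Σ|/2 = 113.

113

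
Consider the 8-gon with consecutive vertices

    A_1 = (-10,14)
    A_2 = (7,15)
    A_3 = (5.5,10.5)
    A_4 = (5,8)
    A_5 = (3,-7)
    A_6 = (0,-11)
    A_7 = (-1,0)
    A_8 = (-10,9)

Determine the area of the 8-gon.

Σ = (-248) + (-9) + (-8.5) + (-59) + (-33) + (-11) + (-9) + (-50) = -427.5
Area = |Σ|/2 = 213.75.

213.75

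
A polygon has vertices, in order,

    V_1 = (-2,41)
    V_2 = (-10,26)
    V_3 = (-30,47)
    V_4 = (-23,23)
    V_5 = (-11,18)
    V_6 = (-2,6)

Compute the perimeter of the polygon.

134

|V_1V_2| = √((-8)² + (-15)²) = √289 = 17
|V_2V_3| = √((-20)² + (21)²) = √841 = 29
|V_3V_4| = √((7)² + (-24)²) = √625 = 25
|V_4V_5| = √((12)² + (-5)²) = √169 = 13
|V_5V_6| = √((9)² + (-12)²) = √225 = 15
|V_6V_1| = √((0)² + (35)²) = √1225 = 35
Perimeter = 17 + 29 + 25 + 13 + 15 + 35 = 134.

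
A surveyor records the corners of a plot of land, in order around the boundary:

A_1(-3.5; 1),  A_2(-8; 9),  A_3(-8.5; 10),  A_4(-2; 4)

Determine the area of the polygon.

14.5

Apply the shoelace (surveyor's) formula: 2A = Σ (x_i·y_{i+1} − x_{i+1}·y_i), indices taken mod 4.
Σ = (-23.5) + (-3.5) + (-14) + (12) = -29
Area = |Σ|/2 = 14.5.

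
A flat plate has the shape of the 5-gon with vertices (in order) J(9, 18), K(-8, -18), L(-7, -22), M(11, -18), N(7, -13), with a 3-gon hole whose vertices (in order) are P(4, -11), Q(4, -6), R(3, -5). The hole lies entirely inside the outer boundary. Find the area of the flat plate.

Outer boundary:
Σ = (-18) + (50) + (368) + (-17) + (243) = 626
Area = |Σ|/2 = 313.
Hole:
P→Q: (4)(-6) − (4)(-11) = 20
Q→R: (4)(-5) − (3)(-6) = -2
R→P: (3)(-11) − (4)(-5) = -13
Σ = 5
Area = |Σ|/2 = 2.5.
Net area = 313 − 2.5 = 310.5.

310.5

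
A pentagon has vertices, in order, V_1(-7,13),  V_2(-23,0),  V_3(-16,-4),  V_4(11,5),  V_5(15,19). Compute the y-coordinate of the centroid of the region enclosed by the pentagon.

905/129

Apply the shoelace formula. First the cross-terms c_i = x_i·y_{i+1} − x_{i+1}·y_i:
  299, 92, -36, 134, 328  ⇒  2A = 817, A = 408.5.
Then Σ (y_i + y_{i+1})·c_i = 17195, so ȳ = 17195 / (6·408.5) = 905/129.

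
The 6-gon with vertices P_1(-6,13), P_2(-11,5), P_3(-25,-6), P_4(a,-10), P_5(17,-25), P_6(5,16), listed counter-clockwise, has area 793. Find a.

-16

The doubled signed area Σ (x_i y_{i+1} − x_{i+1} y_i) is linear in a.
With a=0 it equals 1282; the coefficient of a is -19 (from the two edges through P_4).
So -19·a + 1282 = 2·793 = 1586 ⇒ a = -16.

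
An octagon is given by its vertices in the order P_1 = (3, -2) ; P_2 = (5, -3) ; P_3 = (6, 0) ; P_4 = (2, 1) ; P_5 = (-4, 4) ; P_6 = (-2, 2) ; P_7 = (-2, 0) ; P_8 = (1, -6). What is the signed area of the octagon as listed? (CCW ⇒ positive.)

P_1→P_2: (3)(-3) − (5)(-2) = 1
P_2→P_3: (5)(0) − (6)(-3) = 18
P_3→P_4: (6)(1) − (2)(0) = 6
P_4→P_5: (2)(4) − (-4)(1) = 12
P_5→P_6: (-4)(2) − (-2)(4) = 0
P_6→P_7: (-2)(0) − (-2)(2) = 4
P_7→P_8: (-2)(-6) − (1)(0) = 12
P_8→P_1: (1)(-2) − (3)(-6) = 16
Σ = 69
Signed area = Σ/2 = 34.5 (positive ⇒ counter-clockwise traversal).

34.5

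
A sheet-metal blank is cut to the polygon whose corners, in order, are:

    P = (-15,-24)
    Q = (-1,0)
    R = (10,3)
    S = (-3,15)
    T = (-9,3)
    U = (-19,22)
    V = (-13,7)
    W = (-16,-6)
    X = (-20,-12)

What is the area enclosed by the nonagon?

Apply the surveyor's formula: 2A = Σ (x_i·y_{i+1} − x_{i+1}·y_i), indices taken mod 9.
Cross-terms: -24, -3, 159, 126, -141, 153, 190, 72, 300  ⇒  Σ = 832
Area = |Σ|/2 = 416.

416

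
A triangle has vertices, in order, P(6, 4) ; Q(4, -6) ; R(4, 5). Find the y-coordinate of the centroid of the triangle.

1

Apply the shoelace formula. First the cross-terms c_i = x_i·y_{i+1} − x_{i+1}·y_i:
  -52, 44, -14  ⇒  2A = -22, A = -11.
Then Σ (y_i + y_{i+1})·c_i = -66, so ȳ = -66 / (6·(-11)) = 1.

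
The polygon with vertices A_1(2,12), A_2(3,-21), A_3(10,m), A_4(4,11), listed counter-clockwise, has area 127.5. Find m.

13

The doubled signed area Σ (x_i y_{i+1} − x_{i+1} y_i) is linear in m.
With m=0 it equals 268; the coefficient of m is -1 (from the two edges through A_3).
So -1·m + 268 = 2·127.5 = 255 ⇒ m = 13.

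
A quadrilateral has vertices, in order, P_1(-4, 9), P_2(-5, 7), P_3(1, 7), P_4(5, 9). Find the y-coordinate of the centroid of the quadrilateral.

121/15

Apply the shoelace formula. First the cross-terms c_i = x_i·y_{i+1} − x_{i+1}·y_i:
  17, -42, -26, 81  ⇒  2A = 30, A = 15.
Then Σ (y_i + y_{i+1})·c_i = 726, so ȳ = 726 / (6·15) = 121/15.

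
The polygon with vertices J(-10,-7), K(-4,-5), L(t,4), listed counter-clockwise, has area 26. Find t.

-3

The doubled signed area Σ (x_i y_{i+1} − x_{i+1} y_i) is linear in t.
With t=0 it equals 46; the coefficient of t is -2 (from the two edges through L).
So -2·t + 46 = 2·26 = 52 ⇒ t = -3.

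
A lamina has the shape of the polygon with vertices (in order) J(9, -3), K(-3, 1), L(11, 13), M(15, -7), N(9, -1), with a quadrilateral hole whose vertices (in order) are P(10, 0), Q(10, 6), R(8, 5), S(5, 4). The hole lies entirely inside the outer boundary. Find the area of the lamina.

131.5

Outer boundary:
Σ = (0) + (-50) + (-272) + (48) + (-18) = -292
Area = |Σ|/2 = 146.
Hole:
Apply Gauss's area formula: 2A = Σ (x_i·y_{i+1} − x_{i+1}·y_i), indices taken mod 4.
P→Q: (10)(6) − (10)(0) = 60
Q→R: (10)(5) − (8)(6) = 2
R→S: (8)(4) − (5)(5) = 7
S→P: (5)(0) − (10)(4) = -40
Σ = 29
Area = |Σ|/2 = 14.5.
Net area = 146 − 14.5 = 131.5.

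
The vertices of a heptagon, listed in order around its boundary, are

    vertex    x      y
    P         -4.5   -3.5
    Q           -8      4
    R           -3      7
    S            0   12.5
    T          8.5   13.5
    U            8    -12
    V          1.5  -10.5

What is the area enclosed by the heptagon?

281.125

Apply the shoelace formula: 2A = Σ (x_i·y_{i+1} − x_{i+1}·y_i), indices taken mod 7.
Σ = (-46) + (-44) + (-37.5) + (-106.25) + (-210) + (-66) + (-52.5) = -562.25
Area = |Σ|/2 = 281.125.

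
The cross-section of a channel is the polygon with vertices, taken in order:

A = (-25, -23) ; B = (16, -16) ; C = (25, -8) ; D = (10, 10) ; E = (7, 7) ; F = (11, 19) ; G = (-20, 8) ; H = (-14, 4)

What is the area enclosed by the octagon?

1174

Apply the shoelace formula: 2A = Σ (x_i·y_{i+1} − x_{i+1}·y_i), indices taken mod 8.
Σ = (768) + (272) + (330) + (0) + (56) + (468) + (32) + (422) = 2348
Area = |Σ|/2 = 1174.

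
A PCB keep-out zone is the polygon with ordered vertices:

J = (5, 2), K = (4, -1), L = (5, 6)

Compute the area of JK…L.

Σ = (-13) + (29) + (-20) = -4
Area = |Σ|/2 = 2.

2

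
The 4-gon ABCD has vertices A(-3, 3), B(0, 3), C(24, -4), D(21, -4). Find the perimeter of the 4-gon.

|AB| = √((3)² + (0)²) = √9 = 3
|BC| = √((24)² + (-7)²) = √625 = 25
|CD| = √((-3)² + (0)²) = √9 = 3
|DA| = √((-24)² + (7)²) = √625 = 25
Perimeter = 3 + 25 + 3 + 25 = 56.

56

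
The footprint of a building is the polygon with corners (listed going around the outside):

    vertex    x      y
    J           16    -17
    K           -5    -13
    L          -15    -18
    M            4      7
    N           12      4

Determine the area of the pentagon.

383.5

Apply Gauss's area formula: 2A = Σ (x_i·y_{i+1} − x_{i+1}·y_i), indices taken mod 5.
Σ = (-293) + (-105) + (-33) + (-68) + (-268) = -767
Area = |Σ|/2 = 383.5.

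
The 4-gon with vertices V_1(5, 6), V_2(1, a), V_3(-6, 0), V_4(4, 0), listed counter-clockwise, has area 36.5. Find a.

The doubled signed area Σ (x_i y_{i+1} − x_{i+1} y_i) is linear in a.
With a=0 it equals 18; the coefficient of a is 11 (from the two edges through V_2).
So 11·a + 18 = 2·36.5 = 73 ⇒ a = 5.

5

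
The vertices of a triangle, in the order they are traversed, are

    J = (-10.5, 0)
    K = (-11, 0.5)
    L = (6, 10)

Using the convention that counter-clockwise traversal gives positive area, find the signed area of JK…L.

-6.625

Σ = (-5.25) + (-113) + (105) = -13.25
Signed area = Σ/2 = -6.625 (negative ⇒ clockwise traversal).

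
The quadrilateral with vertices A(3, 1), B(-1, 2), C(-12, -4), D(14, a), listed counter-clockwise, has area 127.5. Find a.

Write out the shoelace sum; only the two edges meeting at D involve a:
2·Area = [((-12)·a − 14·(-4)) + (14·1 − 3·a)] + 35
       = -15·a + 105 = 255
⇒ a = -10.

-10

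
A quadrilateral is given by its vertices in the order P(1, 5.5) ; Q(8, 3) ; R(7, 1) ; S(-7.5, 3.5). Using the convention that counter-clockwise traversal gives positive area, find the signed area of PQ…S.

Apply Gauss's area formula: 2A = Σ (x_i·y_{i+1} − x_{i+1}·y_i), indices taken mod 4.
Σ = (-41) + (-13) + (32) + (-44.75) = -66.75
Signed area = Σ/2 = -33.375 (negative ⇒ clockwise traversal).

-33.375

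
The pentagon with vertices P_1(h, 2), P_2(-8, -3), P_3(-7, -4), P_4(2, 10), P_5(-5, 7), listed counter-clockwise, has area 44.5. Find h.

The doubled signed area Σ (x_i y_{i+1} − x_{i+1} y_i) is linear in h.
With h=0 it equals 19; the coefficient of h is -10 (from the two edges through P_1).
So -10·h + 19 = 2·44.5 = 89 ⇒ h = -7.

-7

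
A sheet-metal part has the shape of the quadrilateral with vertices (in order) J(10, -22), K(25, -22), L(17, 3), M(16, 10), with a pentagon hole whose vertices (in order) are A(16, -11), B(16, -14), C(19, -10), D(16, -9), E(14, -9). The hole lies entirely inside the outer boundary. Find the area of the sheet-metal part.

Outer boundary:
Apply the shoelace formula: 2A = Σ (x_i·y_{i+1} − x_{i+1}·y_i), indices taken mod 4.
Σ = (330) + (449) + (122) + (-452) = 449
Area = |Σ|/2 = 224.5.
Hole:
Σ = (-48) + (106) + (-11) + (-18) + (-10) = 19
Area = |Σ|/2 = 9.5.
Net area = 224.5 − 9.5 = 215.

215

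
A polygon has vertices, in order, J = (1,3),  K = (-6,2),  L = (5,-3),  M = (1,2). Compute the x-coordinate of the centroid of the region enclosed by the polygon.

Apply the shoelace formula. First the cross-terms c_i = x_i·y_{i+1} − x_{i+1}·y_i:
  20, 8, 13, 1  ⇒  2A = 42, A = 21.
Then Σ (x_i + x_{i+1})·c_i = -28, so x̄ = -28 / (6·21) = -2/9.

-2/9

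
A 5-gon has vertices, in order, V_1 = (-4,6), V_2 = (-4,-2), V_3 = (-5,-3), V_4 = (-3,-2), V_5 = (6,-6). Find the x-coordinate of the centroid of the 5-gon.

Apply the shoelace formula. First the cross-terms c_i = x_i·y_{i+1} − x_{i+1}·y_i:
  32, 2, 1, 30, 12  ⇒  2A = 77, A = 38.5.
Then Σ (x_i + x_{i+1})·c_i = -168, so x̄ = -168 / (6·38.5) = -8/11.

-8/11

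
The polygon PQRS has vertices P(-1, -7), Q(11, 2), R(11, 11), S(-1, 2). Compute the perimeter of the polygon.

48

|PQ| = √((12)² + (9)²) = √225 = 15
|QR| = √((0)² + (9)²) = √81 = 9
|RS| = √((-12)² + (-9)²) = √225 = 15
|SP| = √((0)² + (-9)²) = √81 = 9
Perimeter = 15 + 9 + 15 + 9 = 48.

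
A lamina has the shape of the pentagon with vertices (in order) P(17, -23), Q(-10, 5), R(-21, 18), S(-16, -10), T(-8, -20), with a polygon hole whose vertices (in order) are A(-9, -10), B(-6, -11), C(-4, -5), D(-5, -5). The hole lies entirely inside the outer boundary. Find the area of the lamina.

508.5

Outer boundary:
Apply Gauss's area formula: 2A = Σ (x_i·y_{i+1} − x_{i+1}·y_i), indices taken mod 5.
Σ = (-145) + (-75) + (498) + (240) + (524) = 1042
Area = |Σ|/2 = 521.
Hole:
Cross-terms: 39, -14, -5, 5  ⇒  Σ = 25
Area = |Σ|/2 = 12.5.
Net area = 521 − 12.5 = 508.5.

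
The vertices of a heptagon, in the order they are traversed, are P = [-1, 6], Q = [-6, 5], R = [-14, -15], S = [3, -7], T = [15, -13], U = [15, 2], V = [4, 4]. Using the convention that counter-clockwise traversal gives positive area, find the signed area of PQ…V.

Apply the shoelace (surveyor's) formula: 2A = Σ (x_i·y_{i+1} − x_{i+1}·y_i), indices taken mod 7.
Σ = (31) + (160) + (143) + (66) + (225) + (52) + (28) = 705
Signed area = Σ/2 = 352.5 (positive ⇒ counter-clockwise traversal).

352.5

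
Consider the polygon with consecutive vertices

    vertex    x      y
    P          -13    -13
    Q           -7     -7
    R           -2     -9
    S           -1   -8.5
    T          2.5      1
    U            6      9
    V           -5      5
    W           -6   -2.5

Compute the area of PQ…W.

Σ = (0) + (49) + (8) + (20.25) + (16.5) + (75) + (42.5) + (45.5) = 256.75
Area = |Σ|/2 = 128.375.

128.375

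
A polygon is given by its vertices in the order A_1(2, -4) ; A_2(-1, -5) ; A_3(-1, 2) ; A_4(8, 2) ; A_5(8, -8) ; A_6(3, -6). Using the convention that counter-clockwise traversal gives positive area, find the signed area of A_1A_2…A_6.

-71.5

Apply the surveyor's formula: 2A = Σ (x_i·y_{i+1} − x_{i+1}·y_i), indices taken mod 6.
Σ = (-14) + (-7) + (-18) + (-80) + (-24) + (0) = -143
Signed area = Σ/2 = -71.5 (negative ⇒ clockwise traversal).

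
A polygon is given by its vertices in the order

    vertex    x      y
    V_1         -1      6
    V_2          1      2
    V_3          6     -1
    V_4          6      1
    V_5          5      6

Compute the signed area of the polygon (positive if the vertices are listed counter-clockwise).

Apply the shoelace formula: 2A = Σ (x_i·y_{i+1} − x_{i+1}·y_i), indices taken mod 5.
Σ = (-8) + (-13) + (12) + (31) + (36) = 58
Signed area = Σ/2 = 29 (positive ⇒ counter-clockwise traversal).

29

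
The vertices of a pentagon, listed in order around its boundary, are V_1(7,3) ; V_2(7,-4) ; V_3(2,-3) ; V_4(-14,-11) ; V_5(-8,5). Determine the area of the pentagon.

171.5

Cross-terms: -49, -13, -64, -158, -59  ⇒  Σ = -343
Area = |Σ|/2 = 171.5.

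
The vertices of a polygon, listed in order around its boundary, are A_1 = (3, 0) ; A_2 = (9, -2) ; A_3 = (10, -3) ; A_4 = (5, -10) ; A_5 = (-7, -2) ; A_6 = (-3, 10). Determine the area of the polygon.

142

A_1→A_2: (3)(-2) − (9)(0) = -6
A_2→A_3: (9)(-3) − (10)(-2) = -7
A_3→A_4: (10)(-10) − (5)(-3) = -85
A_4→A_5: (5)(-2) − (-7)(-10) = -80
A_5→A_6: (-7)(10) − (-3)(-2) = -76
A_6→A_1: (-3)(0) − (3)(10) = -30
Σ = -284
Area = |Σ|/2 = 142.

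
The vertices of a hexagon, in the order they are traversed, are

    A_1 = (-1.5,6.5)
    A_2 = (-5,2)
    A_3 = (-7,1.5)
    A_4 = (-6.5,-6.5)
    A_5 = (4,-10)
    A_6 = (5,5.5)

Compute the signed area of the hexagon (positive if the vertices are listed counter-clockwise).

Σ = (29.5) + (6.5) + (55.25) + (91) + (72) + (40.75) = 295
Signed area = Σ/2 = 147.5 (positive ⇒ counter-clockwise traversal).

147.5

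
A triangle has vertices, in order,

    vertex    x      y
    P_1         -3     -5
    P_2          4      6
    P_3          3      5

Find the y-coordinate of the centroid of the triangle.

2

Apply the surveyor's formula. First the cross-terms c_i = x_i·y_{i+1} − x_{i+1}·y_i:
  2, 2, 0  ⇒  2A = 4, A = 2.
Then Σ (y_i + y_{i+1})·c_i = 24, so ȳ = 24 / (6·2) = 2.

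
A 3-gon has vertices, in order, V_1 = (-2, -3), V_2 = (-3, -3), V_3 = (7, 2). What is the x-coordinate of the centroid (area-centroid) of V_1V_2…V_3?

2/3

Apply the shoelace (surveyor's) formula. First the cross-terms c_i = x_i·y_{i+1} − x_{i+1}·y_i:
  -3, 15, -17  ⇒  2A = -5, A = -2.5.
Then Σ (x_i + x_{i+1})·c_i = -10, so x̄ = -10 / (6·(-2.5)) = 2/3.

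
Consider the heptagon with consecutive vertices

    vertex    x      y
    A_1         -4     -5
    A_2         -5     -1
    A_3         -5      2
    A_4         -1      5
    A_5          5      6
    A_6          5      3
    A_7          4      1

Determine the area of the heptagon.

64

Apply the surveyor's formula: 2A = Σ (x_i·y_{i+1} − x_{i+1}·y_i), indices taken mod 7.
Σ = (-21) + (-15) + (-23) + (-31) + (-15) + (-7) + (-16) = -128
Area = |Σ|/2 = 64.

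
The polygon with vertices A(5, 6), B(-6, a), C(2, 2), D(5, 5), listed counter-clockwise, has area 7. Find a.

-5

The doubled signed area Σ (x_i y_{i+1} − x_{i+1} y_i) is linear in a.
With a=0 it equals 29; the coefficient of a is 3 (from the two edges through B).
So 3·a + 29 = 2·7 = 14 ⇒ a = -5.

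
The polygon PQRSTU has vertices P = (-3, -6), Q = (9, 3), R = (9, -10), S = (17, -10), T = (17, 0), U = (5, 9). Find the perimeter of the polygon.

|PQ| = √((12)² + (9)²) = √225 = 15
|QR| = √((0)² + (-13)²) = √169 = 13
|RS| = √((8)² + (0)²) = √64 = 8
|ST| = √((0)² + (10)²) = √100 = 10
|TU| = √((-12)² + (9)²) = √225 = 15
|UP| = √((-8)² + (-15)²) = √289 = 17
Perimeter = 15 + 13 + 8 + 10 + 15 + 17 = 78.

78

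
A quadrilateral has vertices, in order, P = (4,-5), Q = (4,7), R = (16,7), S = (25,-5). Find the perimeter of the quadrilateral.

|PQ| = √((0)² + (12)²) = √144 = 12
|QR| = √((12)² + (0)²) = √144 = 12
|RS| = √((9)² + (-12)²) = √225 = 15
|SP| = √((-21)² + (0)²) = √441 = 21
Perimeter = 12 + 12 + 15 + 21 = 60.

60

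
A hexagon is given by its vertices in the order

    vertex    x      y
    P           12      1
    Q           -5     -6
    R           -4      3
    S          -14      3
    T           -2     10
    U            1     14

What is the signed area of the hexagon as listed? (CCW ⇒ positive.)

Σ = (-67) + (-39) + (30) + (-134) + (-38) + (-167) = -415
Signed area = Σ/2 = -207.5 (negative ⇒ clockwise traversal).

-207.5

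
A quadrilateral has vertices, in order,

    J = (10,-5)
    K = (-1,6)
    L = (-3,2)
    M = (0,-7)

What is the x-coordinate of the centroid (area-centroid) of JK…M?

Apply the shoelace (surveyor's) formula. First the cross-terms c_i = x_i·y_{i+1} − x_{i+1}·y_i:
  55, 16, 21, 70  ⇒  2A = 162, A = 81.
Then Σ (x_i + x_{i+1})·c_i = 1068, so x̄ = 1068 / (6·81) = 178/81.

178/81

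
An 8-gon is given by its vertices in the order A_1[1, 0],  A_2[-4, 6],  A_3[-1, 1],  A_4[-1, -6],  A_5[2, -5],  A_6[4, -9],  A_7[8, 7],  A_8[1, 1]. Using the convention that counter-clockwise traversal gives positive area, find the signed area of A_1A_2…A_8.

67

Apply Gauss's area formula: 2A = Σ (x_i·y_{i+1} − x_{i+1}·y_i), indices taken mod 8.
Σ = (6) + (2) + (7) + (17) + (2) + (100) + (1) + (-1) = 134
Signed area = Σ/2 = 67 (positive ⇒ counter-clockwise traversal).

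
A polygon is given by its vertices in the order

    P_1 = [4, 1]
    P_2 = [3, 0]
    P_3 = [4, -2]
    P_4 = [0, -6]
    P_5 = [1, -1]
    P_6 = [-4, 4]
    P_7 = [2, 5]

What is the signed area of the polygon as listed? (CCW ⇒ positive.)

Apply Gauss's area formula: 2A = Σ (x_i·y_{i+1} − x_{i+1}·y_i), indices taken mod 7.
Σ = (-3) + (-6) + (-24) + (6) + (0) + (-28) + (-18) = -73
Signed area = Σ/2 = -36.5 (negative ⇒ clockwise traversal).

-36.5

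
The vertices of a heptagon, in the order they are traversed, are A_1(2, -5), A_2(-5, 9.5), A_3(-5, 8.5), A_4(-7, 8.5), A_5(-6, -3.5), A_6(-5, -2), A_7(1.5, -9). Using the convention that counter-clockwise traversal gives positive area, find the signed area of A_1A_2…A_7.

72.25

Apply Gauss's area formula: 2A = Σ (x_i·y_{i+1} − x_{i+1}·y_i), indices taken mod 7.
Cross-terms: -6, 5, 17, 75.5, -5.5, 48, 10.5  ⇒  Σ = 144.5
Signed area = Σ/2 = 72.25 (positive ⇒ counter-clockwise traversal).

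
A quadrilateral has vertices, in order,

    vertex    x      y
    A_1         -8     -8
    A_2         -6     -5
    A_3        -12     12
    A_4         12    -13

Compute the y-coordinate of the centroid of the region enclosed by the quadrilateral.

-421/123

Apply the surveyor's formula. First the cross-terms c_i = x_i·y_{i+1} − x_{i+1}·y_i:
  -8, -132, 12, -200  ⇒  2A = -328, A = -164.
Then Σ (y_i + y_{i+1})·c_i = 3368, so ȳ = 3368 / (6·(-164)) = -421/123.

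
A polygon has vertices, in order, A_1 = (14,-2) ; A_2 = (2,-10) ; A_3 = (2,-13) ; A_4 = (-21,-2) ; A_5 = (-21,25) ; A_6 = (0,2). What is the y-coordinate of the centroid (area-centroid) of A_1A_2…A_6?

Apply the shoelace formula. First the cross-terms c_i = x_i·y_{i+1} − x_{i+1}·y_i:
  -136, -6, -277, -567, -42, -28  ⇒  2A = -1056, A = -528.
Then Σ (y_i + y_{i+1})·c_i = -8250, so ȳ = -8250 / (6·(-528)) = 125/48.

125/48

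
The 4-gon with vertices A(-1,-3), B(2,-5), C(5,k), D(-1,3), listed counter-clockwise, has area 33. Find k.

3

Write out the shoelace sum; only the two edges meeting at C involve k:
2·Area = [(2·k − 5·(-5)) + (5·3 − (-1)·k)] + 17
       = 3·k + 57 = 66
⇒ k = 3.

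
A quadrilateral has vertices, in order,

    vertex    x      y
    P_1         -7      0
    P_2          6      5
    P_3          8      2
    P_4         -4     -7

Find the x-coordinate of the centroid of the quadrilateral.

Apply Gauss's area formula. First the cross-terms c_i = x_i·y_{i+1} − x_{i+1}·y_i:
  -35, -28, -48, -49  ⇒  2A = -160, A = -80.
Then Σ (x_i + x_{i+1})·c_i = -10, so x̄ = -10 / (6·(-80)) = 1/48.

1/48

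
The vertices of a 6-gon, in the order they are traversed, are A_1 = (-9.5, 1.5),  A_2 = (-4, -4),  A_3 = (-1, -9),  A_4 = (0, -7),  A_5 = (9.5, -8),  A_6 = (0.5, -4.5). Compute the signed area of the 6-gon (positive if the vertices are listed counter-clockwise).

34.375

Cross-terms: 44, 32, 7, 66.5, -38.75, -42  ⇒  Σ = 68.75
Signed area = Σ/2 = 34.375 (positive ⇒ counter-clockwise traversal).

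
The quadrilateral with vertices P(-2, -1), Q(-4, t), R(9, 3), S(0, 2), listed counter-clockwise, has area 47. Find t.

-8

Write out the shoelace sum; only the two edges meeting at Q involve t:
2·Area = [((-2)·t − (-4)·(-1)) + ((-4)·3 − 9·t)] + 22
       = -11·t + 6 = 94
⇒ t = -8.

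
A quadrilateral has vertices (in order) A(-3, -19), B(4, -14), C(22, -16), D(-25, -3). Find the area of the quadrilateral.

Apply Gauss's area formula: 2A = Σ (x_i·y_{i+1} − x_{i+1}·y_i), indices taken mod 4.
Σ = (118) + (244) + (-466) + (466) = 362
Area = |Σ|/2 = 181.

181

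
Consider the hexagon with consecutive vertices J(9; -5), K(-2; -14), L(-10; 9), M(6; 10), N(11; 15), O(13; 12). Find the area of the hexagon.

352

Σ = (-136) + (-158) + (-154) + (-20) + (-63) + (-173) = -704
Area = |Σ|/2 = 352.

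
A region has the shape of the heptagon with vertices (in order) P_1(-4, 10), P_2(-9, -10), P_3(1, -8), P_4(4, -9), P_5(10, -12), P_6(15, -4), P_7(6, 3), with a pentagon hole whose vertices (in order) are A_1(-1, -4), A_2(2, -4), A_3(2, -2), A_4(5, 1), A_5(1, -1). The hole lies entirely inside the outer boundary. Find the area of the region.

Outer boundary:
Apply the shoelace (surveyor's) formula: 2A = Σ (x_i·y_{i+1} − x_{i+1}·y_i), indices taken mod 7.
Σ = (130) + (82) + (23) + (42) + (140) + (69) + (72) = 558
Area = |Σ|/2 = 279.
Hole:
Apply the surveyor's formula: 2A = Σ (x_i·y_{i+1} − x_{i+1}·y_i), indices taken mod 5.
A_1→A_2: (-1)(-4) − (2)(-4) = 12
A_2→A_3: (2)(-2) − (2)(-4) = 4
A_3→A_4: (2)(1) − (5)(-2) = 12
A_4→A_5: (5)(-1) − (1)(1) = -6
A_5→A_1: (1)(-4) − (-1)(-1) = -5
Σ = 17
Area = |Σ|/2 = 8.5.
Net area = 279 − 8.5 = 270.5.

270.5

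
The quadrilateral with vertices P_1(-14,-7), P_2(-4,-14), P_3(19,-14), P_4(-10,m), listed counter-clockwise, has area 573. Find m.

The doubled signed area Σ (x_i y_{i+1} − x_{i+1} y_i) is linear in m.
With m=0 it equals 420; the coefficient of m is 33 (from the two edges through P_4).
So 33·m + 420 = 2·573 = 1146 ⇒ m = 22.

22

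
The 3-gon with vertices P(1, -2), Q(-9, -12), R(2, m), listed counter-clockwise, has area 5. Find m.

Write out the shoelace sum; only the two edges meeting at R involve m:
2·Area = [((-9)·m − 2·(-12)) + (2·(-2) − 1·m)] + -30
       = -10·m + -10 = 10
⇒ m = -2.

-2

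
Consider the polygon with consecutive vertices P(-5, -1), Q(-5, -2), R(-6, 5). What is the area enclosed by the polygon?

Apply the shoelace formula: 2A = Σ (x_i·y_{i+1} − x_{i+1}·y_i), indices taken mod 3.
Σ = (5) + (-37) + (31) = -1
Area = |Σ|/2 = 0.5.

0.5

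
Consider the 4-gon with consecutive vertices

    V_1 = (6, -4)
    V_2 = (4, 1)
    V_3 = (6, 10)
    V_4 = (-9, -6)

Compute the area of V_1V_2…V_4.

Σ = (22) + (34) + (54) + (72) = 182
Area = |Σ|/2 = 91.

91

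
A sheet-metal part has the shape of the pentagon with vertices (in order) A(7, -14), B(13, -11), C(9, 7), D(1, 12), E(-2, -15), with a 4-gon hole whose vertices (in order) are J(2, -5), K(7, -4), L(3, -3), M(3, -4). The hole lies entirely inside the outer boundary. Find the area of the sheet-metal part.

Outer boundary:
Σ = (105) + (190) + (101) + (9) + (133) = 538
Area = |Σ|/2 = 269.
Hole:
Σ = (27) + (-9) + (-3) + (-7) = 8
Area = |Σ|/2 = 4.
Net area = 269 − 4 = 265.

265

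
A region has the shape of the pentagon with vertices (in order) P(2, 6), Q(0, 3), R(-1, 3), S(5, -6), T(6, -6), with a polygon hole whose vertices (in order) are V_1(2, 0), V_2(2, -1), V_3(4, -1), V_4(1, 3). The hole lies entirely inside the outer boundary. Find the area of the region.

23.5

Outer boundary:
Apply the shoelace formula: 2A = Σ (x_i·y_{i+1} − x_{i+1}·y_i), indices taken mod 5.
Σ = (6) + (3) + (-9) + (6) + (48) = 54
Area = |Σ|/2 = 27.
Hole:
Apply the shoelace formula: 2A = Σ (x_i·y_{i+1} − x_{i+1}·y_i), indices taken mod 4.
Cross-terms: -2, 2, 13, -6  ⇒  Σ = 7
Area = |Σ|/2 = 3.5.
Net area = 27 − 3.5 = 23.5.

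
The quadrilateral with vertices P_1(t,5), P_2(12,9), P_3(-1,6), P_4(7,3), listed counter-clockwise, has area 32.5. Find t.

Write out the shoelace sum; only the two edges meeting at P_1 involve t:
2·Area = [(7·5 − t·3) + (t·9 − 12·5)] + 36
       = 6·t + 11 = 65
⇒ t = 9.

9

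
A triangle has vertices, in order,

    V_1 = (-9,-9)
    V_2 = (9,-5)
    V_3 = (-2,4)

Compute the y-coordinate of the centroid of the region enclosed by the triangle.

Apply the shoelace formula. First the cross-terms c_i = x_i·y_{i+1} − x_{i+1}·y_i:
  126, 26, 54  ⇒  2A = 206, A = 103.
Then Σ (y_i + y_{i+1})·c_i = -2060, so ȳ = -2060 / (6·103) = -10/3.

-10/3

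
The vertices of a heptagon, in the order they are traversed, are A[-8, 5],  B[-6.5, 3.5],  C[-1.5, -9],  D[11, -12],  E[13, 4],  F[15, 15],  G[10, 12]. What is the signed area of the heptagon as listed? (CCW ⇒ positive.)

Σ = (4.5) + (63.75) + (117) + (200) + (135) + (30) + (146) = 696.25
Signed area = Σ/2 = 348.125 (positive ⇒ counter-clockwise traversal).

348.125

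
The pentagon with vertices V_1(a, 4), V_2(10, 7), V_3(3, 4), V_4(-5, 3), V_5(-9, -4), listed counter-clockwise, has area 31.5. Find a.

4

The doubled signed area Σ (x_i y_{i+1} − x_{i+1} y_i) is linear in a.
With a=0 it equals 19; the coefficient of a is 11 (from the two edges through V_1).
So 11·a + 19 = 2·31.5 = 63 ⇒ a = 4.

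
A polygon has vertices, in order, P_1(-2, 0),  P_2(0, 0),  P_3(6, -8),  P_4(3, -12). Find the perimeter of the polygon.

30

|P_1P_2| = √((2)² + (0)²) = √4 = 2
|P_2P_3| = √((6)² + (-8)²) = √100 = 10
|P_3P_4| = √((-3)² + (-4)²) = √25 = 5
|P_4P_1| = √((-5)² + (12)²) = √169 = 13
Perimeter = 2 + 10 + 5 + 13 = 30.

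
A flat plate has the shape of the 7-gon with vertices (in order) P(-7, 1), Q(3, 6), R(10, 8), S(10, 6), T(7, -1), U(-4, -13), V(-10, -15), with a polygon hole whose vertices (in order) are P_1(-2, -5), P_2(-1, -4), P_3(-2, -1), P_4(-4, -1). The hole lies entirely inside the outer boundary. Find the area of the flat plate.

Outer boundary:
Apply the surveyor's formula: 2A = Σ (x_i·y_{i+1} − x_{i+1}·y_i), indices taken mod 7.
Σ = (-45) + (-36) + (-20) + (-52) + (-95) + (-70) + (-115) = -433
Area = |Σ|/2 = 216.5.
Hole:
P_1→P_2: (-2)(-4) − (-1)(-5) = 3
P_2→P_3: (-1)(-1) − (-2)(-4) = -7
P_3→P_4: (-2)(-1) − (-4)(-1) = -2
P_4→P_1: (-4)(-5) − (-2)(-1) = 18
Σ = 12
Area = |Σ|/2 = 6.
Net area = 216.5 − 6 = 210.5.

210.5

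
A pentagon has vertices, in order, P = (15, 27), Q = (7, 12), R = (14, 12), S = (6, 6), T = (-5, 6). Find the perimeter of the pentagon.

74

|PQ| = √((-8)² + (-15)²) = √289 = 17
|QR| = √((7)² + (0)²) = √49 = 7
|RS| = √((-8)² + (-6)²) = √100 = 10
|ST| = √((-11)² + (0)²) = √121 = 11
|TP| = √((20)² + (21)²) = √841 = 29
Perimeter = 17 + 7 + 10 + 11 + 29 = 74.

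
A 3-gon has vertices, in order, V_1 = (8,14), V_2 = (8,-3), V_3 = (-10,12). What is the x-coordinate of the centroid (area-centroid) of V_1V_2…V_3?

Apply the shoelace formula. First the cross-terms c_i = x_i·y_{i+1} − x_{i+1}·y_i:
  -136, 66, -236  ⇒  2A = -306, A = -153.
Then Σ (x_i + x_{i+1})·c_i = -1836, so x̄ = -1836 / (6·(-153)) = 2.

2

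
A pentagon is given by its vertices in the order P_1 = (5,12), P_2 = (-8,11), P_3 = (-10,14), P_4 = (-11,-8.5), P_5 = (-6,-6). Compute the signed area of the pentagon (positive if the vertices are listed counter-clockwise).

180.5

Apply Gauss's area formula: 2A = Σ (x_i·y_{i+1} − x_{i+1}·y_i), indices taken mod 5.
Σ = (151) + (-2) + (239) + (15) + (-42) = 361
Signed area = Σ/2 = 180.5 (positive ⇒ counter-clockwise traversal).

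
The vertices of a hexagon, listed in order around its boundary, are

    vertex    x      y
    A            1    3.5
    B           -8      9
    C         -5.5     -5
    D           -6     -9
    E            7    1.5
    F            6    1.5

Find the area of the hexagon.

110.5

A→B: (1)(9) − (-8)(3.5) = 37
B→C: (-8)(-5) − (-5.5)(9) = 89.5
C→D: (-5.5)(-9) − (-6)(-5) = 19.5
D→E: (-6)(1.5) − (7)(-9) = 54
E→F: (7)(1.5) − (6)(1.5) = 1.5
F→A: (6)(3.5) − (1)(1.5) = 19.5
Σ = 221
Area = |Σ|/2 = 110.5.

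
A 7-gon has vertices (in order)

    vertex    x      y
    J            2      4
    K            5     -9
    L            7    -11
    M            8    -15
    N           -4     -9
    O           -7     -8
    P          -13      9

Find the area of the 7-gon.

Apply the shoelace formula: 2A = Σ (x_i·y_{i+1} − x_{i+1}·y_i), indices taken mod 7.
Σ = (-38) + (8) + (-17) + (-132) + (-31) + (-167) + (-70) = -447
Area = |Σ|/2 = 223.5.

223.5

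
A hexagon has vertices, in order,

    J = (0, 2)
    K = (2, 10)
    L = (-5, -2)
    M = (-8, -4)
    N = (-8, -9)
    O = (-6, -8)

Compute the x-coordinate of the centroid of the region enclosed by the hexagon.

Apply Gauss's area formula. First the cross-terms c_i = x_i·y_{i+1} − x_{i+1}·y_i:
  -4, 46, 4, 40, 10, -12  ⇒  2A = 84, A = 42.
Then Σ (x_i + x_{i+1})·c_i = -906, so x̄ = -906 / (6·42) = -151/42.

-151/42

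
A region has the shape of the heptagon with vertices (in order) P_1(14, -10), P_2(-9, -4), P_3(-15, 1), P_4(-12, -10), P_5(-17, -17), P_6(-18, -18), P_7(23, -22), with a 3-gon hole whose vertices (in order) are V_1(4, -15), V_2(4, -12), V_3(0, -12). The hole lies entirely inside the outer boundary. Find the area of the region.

428.5

Outer boundary:
Cross-terms: -146, -69, 162, 34, 0, 810, 78  ⇒  Σ = 869
Area = |Σ|/2 = 434.5.
Hole:
V_1→V_2: (4)(-12) − (4)(-15) = 12
V_2→V_3: (4)(-12) − (0)(-12) = -48
V_3→V_1: (0)(-15) − (4)(-12) = 48
Σ = 12
Area = |Σ|/2 = 6.
Net area = 434.5 − 6 = 428.5.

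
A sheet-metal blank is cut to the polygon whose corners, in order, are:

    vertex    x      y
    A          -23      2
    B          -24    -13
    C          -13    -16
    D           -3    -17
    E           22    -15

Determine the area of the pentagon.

426.5

Σ = (347) + (215) + (173) + (419) + (-301) = 853
Area = |Σ|/2 = 426.5.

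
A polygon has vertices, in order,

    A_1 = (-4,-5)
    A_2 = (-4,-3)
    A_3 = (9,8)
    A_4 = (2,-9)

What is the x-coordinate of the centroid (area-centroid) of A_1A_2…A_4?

2

Apply Gauss's area formula. First the cross-terms c_i = x_i·y_{i+1} − x_{i+1}·y_i:
  -8, -5, -97, -46  ⇒  2A = -156, A = -78.
Then Σ (x_i + x_{i+1})·c_i = -936, so x̄ = -936 / (6·(-78)) = 2.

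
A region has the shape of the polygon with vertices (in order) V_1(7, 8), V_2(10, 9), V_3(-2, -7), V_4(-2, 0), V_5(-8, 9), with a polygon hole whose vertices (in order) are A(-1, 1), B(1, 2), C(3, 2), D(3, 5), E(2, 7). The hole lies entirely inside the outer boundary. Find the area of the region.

103

Outer boundary:
Apply the shoelace (surveyor's) formula: 2A = Σ (x_i·y_{i+1} − x_{i+1}·y_i), indices taken mod 5.
Σ = (-17) + (-52) + (-14) + (-18) + (-127) = -228
Area = |Σ|/2 = 114.
Hole:
Apply the shoelace (surveyor's) formula: 2A = Σ (x_i·y_{i+1} − x_{i+1}·y_i), indices taken mod 5.
Σ = (-3) + (-4) + (9) + (11) + (9) = 22
Area = |Σ|/2 = 11.
Net area = 114 − 11 = 103.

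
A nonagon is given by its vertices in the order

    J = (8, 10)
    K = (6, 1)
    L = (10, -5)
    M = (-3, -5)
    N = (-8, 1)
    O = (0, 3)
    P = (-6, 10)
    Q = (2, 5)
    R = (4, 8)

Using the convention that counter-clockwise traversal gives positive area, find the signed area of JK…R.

-142

Σ = (-52) + (-40) + (-65) + (-43) + (-24) + (18) + (-50) + (-4) + (-24) = -284
Signed area = Σ/2 = -142 (negative ⇒ clockwise traversal).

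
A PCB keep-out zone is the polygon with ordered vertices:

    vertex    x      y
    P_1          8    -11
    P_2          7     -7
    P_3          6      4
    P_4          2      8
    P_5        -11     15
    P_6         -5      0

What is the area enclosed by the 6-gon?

189.5

Apply the surveyor's formula: 2A = Σ (x_i·y_{i+1} − x_{i+1}·y_i), indices taken mod 6.
Cross-terms: 21, 70, 40, 118, 75, 55  ⇒  Σ = 379
Area = |Σ|/2 = 189.5.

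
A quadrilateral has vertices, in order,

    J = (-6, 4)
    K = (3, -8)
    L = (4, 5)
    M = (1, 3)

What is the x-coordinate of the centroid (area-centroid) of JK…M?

Apply the surveyor's formula. First the cross-terms c_i = x_i·y_{i+1} − x_{i+1}·y_i:
  36, 47, 7, 22  ⇒  2A = 112, A = 56.
Then Σ (x_i + x_{i+1})·c_i = 146, so x̄ = 146 / (6·56) = 73/168.

73/168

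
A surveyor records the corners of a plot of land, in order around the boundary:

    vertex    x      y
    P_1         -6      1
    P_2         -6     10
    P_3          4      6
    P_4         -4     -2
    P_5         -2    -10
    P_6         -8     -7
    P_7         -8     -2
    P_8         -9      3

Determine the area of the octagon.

Apply the shoelace (surveyor's) formula: 2A = Σ (x_i·y_{i+1} − x_{i+1}·y_i), indices taken mod 8.
Cross-terms: -54, -76, 16, 36, -66, -40, -42, 9  ⇒  Σ = -217
Area = |Σ|/2 = 108.5.

108.5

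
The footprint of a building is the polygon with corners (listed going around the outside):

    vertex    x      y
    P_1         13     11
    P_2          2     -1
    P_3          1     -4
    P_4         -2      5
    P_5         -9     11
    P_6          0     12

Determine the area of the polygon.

143

Apply the shoelace formula: 2A = Σ (x_i·y_{i+1} − x_{i+1}·y_i), indices taken mod 6.
Cross-terms: -35, -7, -3, 23, -108, -156  ⇒  Σ = -286
Area = |Σ|/2 = 143.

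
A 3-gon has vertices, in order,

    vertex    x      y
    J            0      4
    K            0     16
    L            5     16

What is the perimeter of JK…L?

30

|JK| = √((0)² + (12)²) = √144 = 12
|KL| = √((5)² + (0)²) = √25 = 5
|LJ| = √((-5)² + (-12)²) = √169 = 13
Perimeter = 12 + 5 + 13 = 30.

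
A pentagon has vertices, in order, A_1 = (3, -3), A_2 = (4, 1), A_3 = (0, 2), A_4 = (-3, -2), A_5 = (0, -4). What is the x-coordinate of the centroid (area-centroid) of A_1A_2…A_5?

119/159

Apply Gauss's area formula. First the cross-terms c_i = x_i·y_{i+1} − x_{i+1}·y_i:
  15, 8, 6, 12, 12  ⇒  2A = 53, A = 26.5.
Then Σ (x_i + x_{i+1})·c_i = 119, so x̄ = 119 / (6·26.5) = 119/159.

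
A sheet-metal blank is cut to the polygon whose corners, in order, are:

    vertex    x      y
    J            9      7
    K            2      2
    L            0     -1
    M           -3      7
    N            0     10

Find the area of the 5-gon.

60.5

Σ = (4) + (-2) + (-3) + (-30) + (-90) = -121
Area = |Σ|/2 = 60.5.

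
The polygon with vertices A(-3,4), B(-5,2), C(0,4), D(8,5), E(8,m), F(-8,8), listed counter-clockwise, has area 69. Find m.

10

The doubled signed area Σ (x_i y_{i+1} − x_{i+1} y_i) is linear in m.
With m=0 it equals -22; the coefficient of m is 16 (from the two edges through E).
So 16·m + -22 = 2·69 = 138 ⇒ m = 10.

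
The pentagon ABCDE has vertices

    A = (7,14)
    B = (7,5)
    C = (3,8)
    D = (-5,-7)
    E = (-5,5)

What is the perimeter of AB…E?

|AB| = √((0)² + (-9)²) = √81 = 9
|BC| = √((-4)² + (3)²) = √25 = 5
|CD| = √((-8)² + (-15)²) = √289 = 17
|DE| = √((0)² + (12)²) = √144 = 12
|EA| = √((12)² + (9)²) = √225 = 15
Perimeter = 9 + 5 + 17 + 12 + 15 = 58.

58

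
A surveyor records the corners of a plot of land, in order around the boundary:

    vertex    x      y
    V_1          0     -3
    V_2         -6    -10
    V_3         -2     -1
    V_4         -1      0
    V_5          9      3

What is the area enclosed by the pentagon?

31.5

Σ = (-18) + (-14) + (-1) + (-3) + (-27) = -63
Area = |Σ|/2 = 31.5.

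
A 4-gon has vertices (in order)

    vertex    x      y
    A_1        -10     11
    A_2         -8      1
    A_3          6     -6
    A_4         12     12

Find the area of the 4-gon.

258

Apply the shoelace (surveyor's) formula: 2A = Σ (x_i·y_{i+1} − x_{i+1}·y_i), indices taken mod 4.
Σ = (78) + (42) + (144) + (252) = 516
Area = |Σ|/2 = 258.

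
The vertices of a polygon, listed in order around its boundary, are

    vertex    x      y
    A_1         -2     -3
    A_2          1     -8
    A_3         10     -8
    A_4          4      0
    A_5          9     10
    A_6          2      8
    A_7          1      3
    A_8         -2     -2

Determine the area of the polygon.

Σ = (19) + (72) + (32) + (40) + (52) + (-2) + (4) + (2) = 219
Area = |Σ|/2 = 109.5.

109.5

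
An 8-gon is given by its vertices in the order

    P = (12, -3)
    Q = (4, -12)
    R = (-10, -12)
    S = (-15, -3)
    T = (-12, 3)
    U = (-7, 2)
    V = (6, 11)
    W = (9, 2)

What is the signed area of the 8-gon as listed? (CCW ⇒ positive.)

-380.5

Apply the shoelace (surveyor's) formula: 2A = Σ (x_i·y_{i+1} − x_{i+1}·y_i), indices taken mod 8.
Cross-terms: -132, -168, -150, -81, -3, -89, -87, -51  ⇒  Σ = -761
Signed area = Σ/2 = -380.5 (negative ⇒ clockwise traversal).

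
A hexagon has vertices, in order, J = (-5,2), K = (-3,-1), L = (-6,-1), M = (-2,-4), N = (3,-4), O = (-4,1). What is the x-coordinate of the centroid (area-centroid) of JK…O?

Apply the surveyor's formula. First the cross-terms c_i = x_i·y_{i+1} − x_{i+1}·y_i:
  11, -3, 22, 20, -13, -3  ⇒  2A = 34, A = 17.
Then Σ (x_i + x_{i+1})·c_i = -177, so x̄ = -177 / (6·17) = -59/34.

-59/34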